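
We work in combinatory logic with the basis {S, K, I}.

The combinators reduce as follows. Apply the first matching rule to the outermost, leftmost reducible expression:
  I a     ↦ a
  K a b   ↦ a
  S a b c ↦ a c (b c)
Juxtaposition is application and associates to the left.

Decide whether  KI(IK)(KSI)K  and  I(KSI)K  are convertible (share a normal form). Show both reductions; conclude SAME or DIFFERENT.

Answer: SAME — A ⇓ SK, B ⇓ SK

Derivation:
Term A:
  start: KI(IK)(KSI)K
  →1  I(KSI)K
  →2  KSIK
  →3  SK

Term B:
  start: I(KSI)K
  →1  KSIK
  →2  SK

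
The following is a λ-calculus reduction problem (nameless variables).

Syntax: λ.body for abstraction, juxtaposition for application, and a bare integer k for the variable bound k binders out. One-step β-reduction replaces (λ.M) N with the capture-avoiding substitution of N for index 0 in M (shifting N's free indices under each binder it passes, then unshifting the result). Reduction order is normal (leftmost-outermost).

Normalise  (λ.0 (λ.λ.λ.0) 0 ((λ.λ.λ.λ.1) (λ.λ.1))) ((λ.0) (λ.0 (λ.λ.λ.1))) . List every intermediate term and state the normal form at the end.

  start: (λ.0 (λ.λ.λ.0) 0 ((λ.λ.λ.λ.1) (λ.λ.1))) ((λ.0) (λ.0 (λ.λ.λ.1)))
  →1  (λ.0) (λ.0 (λ.λ.λ.1)) (λ.λ.λ.0) ((λ.0) (λ.0 (λ.λ.λ.1))) ((λ.λ.λ.λ.1) (λ.λ.1))
  →2  (λ.0 (λ.λ.λ.1)) (λ.λ.λ.0) ((λ.0) (λ.0 (λ.λ.λ.1))) ((λ.λ.λ.λ.1) (λ.λ.1))
  →3  (λ.λ.λ.0) (λ.λ.λ.1) ((λ.0) (λ.0 (λ.λ.λ.1))) ((λ.λ.λ.λ.1) (λ.λ.1))
  →4  (λ.λ.0) ((λ.0) (λ.0 (λ.λ.λ.1))) ((λ.λ.λ.λ.1) (λ.λ.1))
  →5  (λ.0) ((λ.λ.λ.λ.1) (λ.λ.1))
  →6  (λ.λ.λ.λ.1) (λ.λ.1)
  →7  λ.λ.λ.1

Answer: normal form = λ.λ.λ.1  (in 7 steps)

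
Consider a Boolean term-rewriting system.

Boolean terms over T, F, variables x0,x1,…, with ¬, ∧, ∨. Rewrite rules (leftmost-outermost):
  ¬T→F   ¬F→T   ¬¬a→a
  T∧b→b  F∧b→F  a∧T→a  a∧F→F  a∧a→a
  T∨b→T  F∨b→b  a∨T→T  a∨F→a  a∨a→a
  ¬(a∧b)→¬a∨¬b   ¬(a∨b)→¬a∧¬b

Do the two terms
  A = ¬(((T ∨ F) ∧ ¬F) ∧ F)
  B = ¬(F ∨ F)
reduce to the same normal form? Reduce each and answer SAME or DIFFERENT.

Term A:
  start: ¬(((T ∨ F) ∧ ¬F) ∧ F)
  [1] ¬((T ∨ F) ∧ ¬F) ∨ ¬F
  [2] (¬(T ∨ F) ∨ ¬¬F) ∨ ¬F
  [3] ((¬T ∧ ¬F) ∨ ¬¬F) ∨ ¬F
  [4] ((F ∧ ¬F) ∨ ¬¬F) ∨ ¬F
  [5] (F ∨ ¬¬F) ∨ ¬F
  [6] ¬¬F ∨ ¬F
  [7] F ∨ ¬F
  [8] ¬F
  [9] T

Term B:
  start: ¬(F ∨ F)
  [1] ¬F ∧ ¬F
  [2] ¬F
  [3] T

Answer: SAME — A ⇓ T, B ⇓ T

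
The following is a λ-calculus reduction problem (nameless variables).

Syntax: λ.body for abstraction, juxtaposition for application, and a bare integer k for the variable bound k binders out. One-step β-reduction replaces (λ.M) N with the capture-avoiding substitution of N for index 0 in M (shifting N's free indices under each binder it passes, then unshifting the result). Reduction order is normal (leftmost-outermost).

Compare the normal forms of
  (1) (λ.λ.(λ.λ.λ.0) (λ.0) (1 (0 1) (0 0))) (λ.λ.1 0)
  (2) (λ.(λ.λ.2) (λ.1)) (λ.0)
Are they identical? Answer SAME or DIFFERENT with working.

Answer: SAME — A ⇓ λ.λ.0, B ⇓ λ.λ.0

Reduction:
Term A:
  start: (λ.λ.(λ.λ.λ.0) (λ.0) (1 (0 1) (0 0))) (λ.λ.1 0)
  step 1: λ.(λ.λ.λ.0) (λ.0) ((λ.λ.1 0) (0 (λ.λ.1 0)) (0 0))
  step 2: λ.(λ.λ.0) ((λ.λ.1 0) (0 (λ.λ.1 0)) (0 0))
  step 3: λ.λ.0

Term B:
  start: (λ.(λ.λ.2) (λ.1)) (λ.0)
  step 1: (λ.λ.λ.0) (λ.λ.0)
  step 2: λ.λ.0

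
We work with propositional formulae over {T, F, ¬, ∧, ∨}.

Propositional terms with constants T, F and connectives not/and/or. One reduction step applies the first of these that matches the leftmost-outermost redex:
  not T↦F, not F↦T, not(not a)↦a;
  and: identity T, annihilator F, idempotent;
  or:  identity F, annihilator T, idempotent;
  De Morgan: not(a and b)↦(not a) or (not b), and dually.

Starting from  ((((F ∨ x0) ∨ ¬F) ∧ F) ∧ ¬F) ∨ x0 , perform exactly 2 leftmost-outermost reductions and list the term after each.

  start: ((((F ∨ x0) ∨ ¬F) ∧ F) ∧ ¬F) ∨ x0
  step 1: (F ∧ ¬F) ∨ x0
  step 2: F ∨ x0

Answer: after 2 steps: F ∨ x0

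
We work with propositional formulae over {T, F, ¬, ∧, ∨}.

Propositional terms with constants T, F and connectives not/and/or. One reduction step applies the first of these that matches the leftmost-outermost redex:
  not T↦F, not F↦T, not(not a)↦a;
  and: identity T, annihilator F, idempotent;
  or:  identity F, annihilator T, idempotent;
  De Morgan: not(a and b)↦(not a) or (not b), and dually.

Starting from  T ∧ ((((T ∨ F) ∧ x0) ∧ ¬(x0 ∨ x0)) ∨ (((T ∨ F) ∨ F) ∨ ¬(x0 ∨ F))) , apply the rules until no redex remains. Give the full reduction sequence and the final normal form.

  start: T ∧ ((((T ∨ F) ∧ x0) ∧ ¬(x0 ∨ x0)) ∨ (((T ∨ F) ∨ F) ∨ ¬(x0 ∨ F)))
  →1  (((T ∨ F) ∧ x0) ∧ ¬(x0 ∨ x0)) ∨ (((T ∨ F) ∨ F) ∨ ¬(x0 ∨ F))
  →2  ((T ∧ x0) ∧ ¬(x0 ∨ x0)) ∨ (((T ∨ F) ∨ F) ∨ ¬(x0 ∨ F))
  →3  (x0 ∧ ¬(x0 ∨ x0)) ∨ (((T ∨ F) ∨ F) ∨ ¬(x0 ∨ F))
  →4  (x0 ∧ (¬x0 ∧ ¬x0)) ∨ (((T ∨ F) ∨ F) ∨ ¬(x0 ∨ F))
  →5  (x0 ∧ ¬x0) ∨ (((T ∨ F) ∨ F) ∨ ¬(x0 ∨ F))
  →6  (x0 ∧ ¬x0) ∨ ((T ∨ F) ∨ ¬(x0 ∨ F))
  →7  (x0 ∧ ¬x0) ∨ (T ∨ ¬(x0 ∨ F))
  →8  (x0 ∧ ¬x0) ∨ T
  →9  T

Answer: normal form = T  (in 9 steps)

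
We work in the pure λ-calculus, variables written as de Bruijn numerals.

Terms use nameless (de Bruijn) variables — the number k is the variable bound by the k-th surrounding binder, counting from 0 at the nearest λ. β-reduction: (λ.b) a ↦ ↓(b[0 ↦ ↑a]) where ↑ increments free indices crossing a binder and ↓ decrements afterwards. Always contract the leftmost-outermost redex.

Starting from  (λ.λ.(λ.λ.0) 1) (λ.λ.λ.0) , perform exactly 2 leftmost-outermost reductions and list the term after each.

  start: (λ.λ.(λ.λ.0) 1) (λ.λ.λ.0)
  step 1: λ.(λ.λ.0) (λ.λ.λ.0)
  step 2: λ.λ.0

Answer: after 2 steps: λ.λ.0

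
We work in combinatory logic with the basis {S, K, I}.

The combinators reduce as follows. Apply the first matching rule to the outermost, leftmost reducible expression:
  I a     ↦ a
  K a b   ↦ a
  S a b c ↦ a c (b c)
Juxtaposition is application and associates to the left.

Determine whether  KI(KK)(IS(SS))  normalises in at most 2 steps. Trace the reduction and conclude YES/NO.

  start: KI(KK)(IS(SS))
  →1  I(IS(SS))
  →2  IS(SS)

Answer: NO — after 2 steps the term is IS(SS), not yet normal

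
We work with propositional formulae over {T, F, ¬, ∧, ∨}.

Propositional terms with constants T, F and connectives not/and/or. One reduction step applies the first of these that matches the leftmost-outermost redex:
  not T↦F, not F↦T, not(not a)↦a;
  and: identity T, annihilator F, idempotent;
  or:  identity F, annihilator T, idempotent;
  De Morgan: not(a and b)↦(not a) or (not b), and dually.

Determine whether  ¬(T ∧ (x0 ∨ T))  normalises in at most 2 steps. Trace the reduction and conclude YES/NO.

Answer: NO — after 2 steps the term is F ∨ ¬(x0 ∨ T), not yet normal

Working:
  start: ¬(T ∧ (x0 ∨ T))
  step 1: ¬T ∨ ¬(x0 ∨ T)
  step 2: F ∨ ¬(x0 ∨ T)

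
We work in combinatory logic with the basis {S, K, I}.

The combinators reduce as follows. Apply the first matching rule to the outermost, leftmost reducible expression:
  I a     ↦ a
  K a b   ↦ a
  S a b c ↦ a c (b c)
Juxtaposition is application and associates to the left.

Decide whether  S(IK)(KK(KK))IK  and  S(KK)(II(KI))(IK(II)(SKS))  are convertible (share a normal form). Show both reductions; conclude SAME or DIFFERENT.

Answer: DIFFERENT — A ⇓ K, B ⇓ KI

Derivation:
Term A:
  start: S(IK)(KK(KK))IK
  →1  IKI(KK(KK)I)K
  →2  KI(KK(KK)I)K
  →3  IK
  →4  K

Term B:
  start: S(KK)(II(KI))(IK(II)(SKS))
  →1  KK(IK(II)(SKS))(II(KI)(IK(II)(SKS)))
  →2  K(II(KI)(IK(II)(SKS)))
  →3  K(I(KI)(IK(II)(SKS)))
  →4  K(KI(IK(II)(SKS)))
  →5  KI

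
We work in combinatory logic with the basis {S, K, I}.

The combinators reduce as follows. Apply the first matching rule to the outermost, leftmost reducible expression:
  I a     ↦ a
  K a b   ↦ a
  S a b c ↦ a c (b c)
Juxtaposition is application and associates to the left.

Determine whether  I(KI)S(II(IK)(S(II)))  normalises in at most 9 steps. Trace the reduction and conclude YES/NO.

  start: I(KI)S(II(IK)(S(II)))
  [1] KIS(II(IK)(S(II)))
  [2] I(II(IK)(S(II)))
  [3] II(IK)(S(II))
  [4] I(IK)(S(II))
  [5] IK(S(II))
  [6] K(S(II))
  [7] K(SI)

Answer: YES — reaches normal form K(SI) in 7 ≤ 9 steps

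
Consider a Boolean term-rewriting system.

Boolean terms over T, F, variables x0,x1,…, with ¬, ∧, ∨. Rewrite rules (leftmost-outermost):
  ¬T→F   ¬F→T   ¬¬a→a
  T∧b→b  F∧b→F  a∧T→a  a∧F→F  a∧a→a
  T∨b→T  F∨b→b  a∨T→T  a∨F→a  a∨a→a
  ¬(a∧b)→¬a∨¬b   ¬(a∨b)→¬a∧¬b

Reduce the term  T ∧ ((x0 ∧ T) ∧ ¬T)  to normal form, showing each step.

  start: T ∧ ((x0 ∧ T) ∧ ¬T)
  [1] (x0 ∧ T) ∧ ¬T
  [2] x0 ∧ ¬T
  [3] x0 ∧ F
  [4] F

Answer: normal form = F  (in 4 steps)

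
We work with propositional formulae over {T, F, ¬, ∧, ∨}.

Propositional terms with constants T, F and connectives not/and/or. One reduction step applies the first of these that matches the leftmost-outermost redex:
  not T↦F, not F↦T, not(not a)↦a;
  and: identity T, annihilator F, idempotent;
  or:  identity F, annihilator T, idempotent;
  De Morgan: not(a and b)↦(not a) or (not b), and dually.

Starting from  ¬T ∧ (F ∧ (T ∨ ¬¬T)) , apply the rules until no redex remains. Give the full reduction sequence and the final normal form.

Answer: normal form = F  (in 2 steps)

Derivation:
  start: ¬T ∧ (F ∧ (T ∨ ¬¬T))
  [1] F ∧ (F ∧ (T ∨ ¬¬T))
  [2] F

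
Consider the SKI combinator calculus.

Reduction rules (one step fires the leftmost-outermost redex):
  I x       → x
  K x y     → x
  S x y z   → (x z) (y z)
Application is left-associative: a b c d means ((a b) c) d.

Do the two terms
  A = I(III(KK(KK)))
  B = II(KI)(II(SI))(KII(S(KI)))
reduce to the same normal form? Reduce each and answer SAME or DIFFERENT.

Term A:
  start: I(III(KK(KK)))
  →1  III(KK(KK))
  →2  II(KK(KK))
  →3  I(KK(KK))
  →4  KK(KK)
  →5  K

Term B:
  start: II(KI)(II(SI))(KII(S(KI)))
  →1  I(KI)(II(SI))(KII(S(KI)))
  →2  KI(II(SI))(KII(S(KI)))
  →3  I(KII(S(KI)))
  →4  KII(S(KI))
  →5  I(S(KI))
  →6  S(KI)

Answer: DIFFERENT — A ⇓ K, B ⇓ S(KI)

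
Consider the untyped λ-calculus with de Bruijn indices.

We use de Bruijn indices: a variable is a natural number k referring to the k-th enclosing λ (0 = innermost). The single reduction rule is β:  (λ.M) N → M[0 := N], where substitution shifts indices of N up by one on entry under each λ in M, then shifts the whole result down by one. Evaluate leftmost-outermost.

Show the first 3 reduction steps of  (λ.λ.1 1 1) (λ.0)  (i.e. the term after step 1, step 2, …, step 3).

  start: (λ.λ.1 1 1) (λ.0)
  →1  λ.(λ.0) (λ.0) (λ.0)
  →2  λ.(λ.0) (λ.0)
  →3  λ.λ.0

Answer: after 3 steps: λ.λ.0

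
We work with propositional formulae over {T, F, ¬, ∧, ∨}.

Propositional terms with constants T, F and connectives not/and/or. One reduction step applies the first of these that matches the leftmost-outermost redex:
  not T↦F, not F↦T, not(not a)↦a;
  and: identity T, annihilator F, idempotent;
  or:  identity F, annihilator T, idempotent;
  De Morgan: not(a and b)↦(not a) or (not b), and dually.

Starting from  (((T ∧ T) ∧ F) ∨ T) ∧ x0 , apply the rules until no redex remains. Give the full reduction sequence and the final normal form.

  start: (((T ∧ T) ∧ F) ∨ T) ∧ x0
  →1  T ∧ x0
  →2  x0

Answer: normal form = x0  (in 2 steps)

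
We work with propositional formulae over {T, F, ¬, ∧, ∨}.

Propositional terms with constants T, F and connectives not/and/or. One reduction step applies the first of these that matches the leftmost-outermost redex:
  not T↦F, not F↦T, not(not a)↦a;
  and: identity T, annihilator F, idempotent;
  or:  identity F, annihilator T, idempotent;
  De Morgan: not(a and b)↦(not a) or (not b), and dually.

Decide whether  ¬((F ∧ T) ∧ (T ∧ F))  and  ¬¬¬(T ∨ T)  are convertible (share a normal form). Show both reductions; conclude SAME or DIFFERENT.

Term A:
  start: ¬((F ∧ T) ∧ (T ∧ F))
  step 1: ¬(F ∧ T) ∨ ¬(T ∧ F)
  step 2: (¬F ∨ ¬T) ∨ ¬(T ∧ F)
  step 3: (T ∨ ¬T) ∨ ¬(T ∧ F)
  step 4: T ∨ ¬(T ∧ F)
  step 5: T

Term B:
  start: ¬¬¬(T ∨ T)
  step 1: ¬(T ∨ T)
  step 2: ¬T ∧ ¬T
  step 3: ¬T
  step 4: F

Answer: DIFFERENT — A ⇓ T, B ⇓ F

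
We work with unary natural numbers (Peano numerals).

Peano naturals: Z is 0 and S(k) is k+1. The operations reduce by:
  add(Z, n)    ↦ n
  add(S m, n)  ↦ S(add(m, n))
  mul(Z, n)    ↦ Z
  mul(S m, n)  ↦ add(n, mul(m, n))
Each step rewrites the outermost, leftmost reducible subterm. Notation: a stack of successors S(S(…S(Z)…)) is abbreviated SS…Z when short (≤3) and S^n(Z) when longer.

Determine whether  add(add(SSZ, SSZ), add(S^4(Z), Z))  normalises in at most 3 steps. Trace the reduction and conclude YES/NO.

Answer: NO — after 3 steps the term is S(add(S(add(Z, SSZ)), add(S^4(Z), Z))), not yet normal

Reduction:
  start: add(add(SSZ, SSZ), add(S^4(Z), Z))
  →1  add(S(add(SZ, SSZ)), add(S^4(Z), Z))
  →2  S(add(add(SZ, SSZ), add(S^4(Z), Z)))
  →3  S(add(S(add(Z, SSZ)), add(S^4(Z), Z)))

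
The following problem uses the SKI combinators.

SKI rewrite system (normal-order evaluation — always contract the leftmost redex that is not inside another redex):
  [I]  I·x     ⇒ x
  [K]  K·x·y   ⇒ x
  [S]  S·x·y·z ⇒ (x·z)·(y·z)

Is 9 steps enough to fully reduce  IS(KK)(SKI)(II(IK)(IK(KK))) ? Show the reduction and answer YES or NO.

  start: IS(KK)(SKI)(II(IK)(IK(KK)))
  →1  S(KK)(SKI)(II(IK)(IK(KK)))
  →2  KK(II(IK)(IK(KK)))(SKI(II(IK)(IK(KK))))
  →3  K(SKI(II(IK)(IK(KK))))
  →4  K(K(II(IK)(IK(KK)))(I(II(IK)(IK(KK)))))
  →5  K(II(IK)(IK(KK)))
  →6  K(I(IK)(IK(KK)))
  →7  K(IK(IK(KK)))
  →8  K(K(IK(KK)))
  →9  K(K(K(KK)))

Answer: YES — reaches normal form K(K(K(KK))) in 9 ≤ 9 steps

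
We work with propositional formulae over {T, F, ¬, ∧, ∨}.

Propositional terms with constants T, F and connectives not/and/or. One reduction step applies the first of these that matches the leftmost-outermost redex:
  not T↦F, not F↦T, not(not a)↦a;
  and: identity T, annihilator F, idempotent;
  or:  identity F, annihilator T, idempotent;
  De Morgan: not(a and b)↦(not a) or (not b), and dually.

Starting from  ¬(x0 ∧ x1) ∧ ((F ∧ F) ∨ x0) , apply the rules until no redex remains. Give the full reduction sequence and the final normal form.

  start: ¬(x0 ∧ x1) ∧ ((F ∧ F) ∨ x0)
  step 1: (¬x0 ∨ ¬x1) ∧ ((F ∧ F) ∨ x0)
  step 2: (¬x0 ∨ ¬x1) ∧ (F ∨ x0)
  step 3: (¬x0 ∨ ¬x1) ∧ x0

Answer: normal form = (¬x0 ∨ ¬x1) ∧ x0  (in 3 steps)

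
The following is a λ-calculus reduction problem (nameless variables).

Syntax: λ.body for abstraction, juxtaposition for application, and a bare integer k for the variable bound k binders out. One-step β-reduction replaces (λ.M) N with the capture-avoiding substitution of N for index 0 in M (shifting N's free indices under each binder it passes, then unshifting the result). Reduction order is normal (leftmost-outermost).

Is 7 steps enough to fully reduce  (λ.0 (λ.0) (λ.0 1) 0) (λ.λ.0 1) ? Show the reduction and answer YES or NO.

  start: (λ.0 (λ.0) (λ.0 1) 0) (λ.λ.0 1)
  step 1: (λ.λ.0 1) (λ.0) (λ.0 (λ.λ.0 1)) (λ.λ.0 1)
  step 2: (λ.0 (λ.0)) (λ.0 (λ.λ.0 1)) (λ.λ.0 1)
  step 3: (λ.0 (λ.λ.0 1)) (λ.0) (λ.λ.0 1)
  step 4: (λ.0) (λ.λ.0 1) (λ.λ.0 1)
  step 5: (λ.λ.0 1) (λ.λ.0 1)
  step 6: λ.0 (λ.λ.0 1)

Answer: YES — reaches normal form λ.0 (λ.λ.0 1) in 6 ≤ 7 steps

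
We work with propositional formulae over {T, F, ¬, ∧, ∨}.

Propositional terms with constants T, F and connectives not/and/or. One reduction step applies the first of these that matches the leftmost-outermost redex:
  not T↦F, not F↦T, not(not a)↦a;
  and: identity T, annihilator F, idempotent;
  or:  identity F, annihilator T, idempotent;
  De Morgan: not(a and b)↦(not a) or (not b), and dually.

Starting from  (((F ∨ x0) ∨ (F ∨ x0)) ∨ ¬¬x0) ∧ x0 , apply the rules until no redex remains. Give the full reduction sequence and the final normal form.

Answer: normal form = x0  (in 5 steps)

Reduction:
  start: (((F ∨ x0) ∨ (F ∨ x0)) ∨ ¬¬x0) ∧ x0
  →1  ((F ∨ x0) ∨ ¬¬x0) ∧ x0
  →2  (x0 ∨ ¬¬x0) ∧ x0
  →3  (x0 ∨ x0) ∧ x0
  →4  x0 ∧ x0
  →5  x0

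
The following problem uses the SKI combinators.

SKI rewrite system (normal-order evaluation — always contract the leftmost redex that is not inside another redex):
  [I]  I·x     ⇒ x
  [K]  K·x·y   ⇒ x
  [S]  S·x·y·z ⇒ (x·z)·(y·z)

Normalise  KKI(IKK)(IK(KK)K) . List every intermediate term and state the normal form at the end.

Answer: normal form = KK  (in 3 steps)

Reduction:
  start: KKI(IKK)(IK(KK)K)
  [1] K(IKK)(IK(KK)K)
  [2] IKK
  [3] KK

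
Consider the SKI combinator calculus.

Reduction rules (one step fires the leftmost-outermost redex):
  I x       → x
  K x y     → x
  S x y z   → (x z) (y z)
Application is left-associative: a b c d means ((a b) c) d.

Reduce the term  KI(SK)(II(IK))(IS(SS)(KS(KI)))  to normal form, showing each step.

  start: KI(SK)(II(IK))(IS(SS)(KS(KI)))
  step 1: I(II(IK))(IS(SS)(KS(KI)))
  step 2: II(IK)(IS(SS)(KS(KI)))
  step 3: I(IK)(IS(SS)(KS(KI)))
  step 4: IK(IS(SS)(KS(KI)))
  step 5: K(IS(SS)(KS(KI)))
  step 6: K(S(SS)(KS(KI)))
  step 7: K(S(SS)S)

Answer: normal form = K(S(SS)S)  (in 7 steps)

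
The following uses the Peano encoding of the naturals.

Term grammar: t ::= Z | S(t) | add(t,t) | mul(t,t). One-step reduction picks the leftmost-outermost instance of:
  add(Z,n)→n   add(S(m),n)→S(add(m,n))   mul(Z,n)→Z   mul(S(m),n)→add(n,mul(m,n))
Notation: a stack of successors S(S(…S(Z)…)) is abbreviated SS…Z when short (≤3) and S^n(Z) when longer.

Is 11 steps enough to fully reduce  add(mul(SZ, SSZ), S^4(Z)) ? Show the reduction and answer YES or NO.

  start: add(mul(SZ, SSZ), S^4(Z))
  [1] add(add(SSZ, mul(Z, SSZ)), S^4(Z))
  [2] add(S(add(SZ, mul(Z, SSZ))), S^4(Z))
  [3] S(add(add(SZ, mul(Z, SSZ)), S^4(Z)))
  [4] S(add(S(add(Z, mul(Z, SSZ))), S^4(Z)))
  [5] S(S(add(add(Z, mul(Z, SSZ)), S^4(Z))))
  [6] S(S(add(mul(Z, SSZ), S^4(Z))))
  [7] S(S(add(Z, S^4(Z))))
  [8] S^6(Z)

Answer: YES — reaches normal form S^6(Z) in 8 ≤ 11 steps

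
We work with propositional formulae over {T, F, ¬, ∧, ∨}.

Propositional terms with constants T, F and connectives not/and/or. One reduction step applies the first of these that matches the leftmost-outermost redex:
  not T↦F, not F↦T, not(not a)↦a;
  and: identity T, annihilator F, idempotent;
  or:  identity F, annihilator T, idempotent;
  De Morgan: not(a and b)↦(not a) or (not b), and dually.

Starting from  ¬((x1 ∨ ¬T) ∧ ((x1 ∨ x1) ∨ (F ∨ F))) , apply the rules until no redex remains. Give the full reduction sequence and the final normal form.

Answer: normal form = ¬x1  (in 12 steps)

Reduction:
  start: ¬((x1 ∨ ¬T) ∧ ((x1 ∨ x1) ∨ (F ∨ F)))
  →1  ¬(x1 ∨ ¬T) ∨ ¬((x1 ∨ x1) ∨ (F ∨ F))
  →2  (¬x1 ∧ ¬¬T) ∨ ¬((x1 ∨ x1) ∨ (F ∨ F))
  →3  (¬x1 ∧ T) ∨ ¬((x1 ∨ x1) ∨ (F ∨ F))
  →4  ¬x1 ∨ ¬((x1 ∨ x1) ∨ (F ∨ F))
  →5  ¬x1 ∨ (¬(x1 ∨ x1) ∧ ¬(F ∨ F))
  →6  ¬x1 ∨ ((¬x1 ∧ ¬x1) ∧ ¬(F ∨ F))
  →7  ¬x1 ∨ (¬x1 ∧ ¬(F ∨ F))
  →8  ¬x1 ∨ (¬x1 ∧ (¬F ∧ ¬F))
  →9  ¬x1 ∨ (¬x1 ∧ ¬F)
  →10  ¬x1 ∨ (¬x1 ∧ T)
  →11  ¬x1 ∨ ¬x1
  →12  ¬x1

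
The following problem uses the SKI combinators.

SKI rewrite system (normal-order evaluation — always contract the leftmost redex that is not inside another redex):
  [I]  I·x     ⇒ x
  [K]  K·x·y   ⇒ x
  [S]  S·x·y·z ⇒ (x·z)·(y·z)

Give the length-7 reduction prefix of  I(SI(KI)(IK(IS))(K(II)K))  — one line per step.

  start: I(SI(KI)(IK(IS))(K(II)K))
  step 1: SI(KI)(IK(IS))(K(II)K)
  step 2: I(IK(IS))(KI(IK(IS)))(K(II)K)
  step 3: IK(IS)(KI(IK(IS)))(K(II)K)
  step 4: K(IS)(KI(IK(IS)))(K(II)K)
  step 5: IS(K(II)K)
  step 6: S(K(II)K)
  step 7: S(II)

Answer: after 7 steps: S(II)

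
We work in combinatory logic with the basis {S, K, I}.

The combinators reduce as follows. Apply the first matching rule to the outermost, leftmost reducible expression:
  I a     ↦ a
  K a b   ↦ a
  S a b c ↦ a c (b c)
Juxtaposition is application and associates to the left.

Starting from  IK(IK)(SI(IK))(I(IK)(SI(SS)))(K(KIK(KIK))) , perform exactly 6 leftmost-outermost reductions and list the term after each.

Answer: after 6 steps: K(SI(SS))

Reduction:
  start: IK(IK)(SI(IK))(I(IK)(SI(SS)))(K(KIK(KIK)))
  [1] K(IK)(SI(IK))(I(IK)(SI(SS)))(K(KIK(KIK)))
  [2] IK(I(IK)(SI(SS)))(K(KIK(KIK)))
  [3] K(I(IK)(SI(SS)))(K(KIK(KIK)))
  [4] I(IK)(SI(SS))
  [5] IK(SI(SS))
  [6] K(SI(SS))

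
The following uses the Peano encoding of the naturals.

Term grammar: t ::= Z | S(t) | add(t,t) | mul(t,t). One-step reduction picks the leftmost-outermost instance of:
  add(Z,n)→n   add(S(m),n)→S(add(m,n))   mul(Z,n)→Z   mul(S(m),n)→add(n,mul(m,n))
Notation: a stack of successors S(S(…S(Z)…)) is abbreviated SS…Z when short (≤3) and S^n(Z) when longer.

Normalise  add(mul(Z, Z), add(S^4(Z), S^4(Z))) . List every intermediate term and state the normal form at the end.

Answer: normal form = S^8(Z)  (in 7 steps)

Derivation:
  start: add(mul(Z, Z), add(S^4(Z), S^4(Z)))
  step 1: add(Z, add(S^4(Z), S^4(Z)))
  step 2: add(S^4(Z), S^4(Z))
  step 3: S(add(SSSZ, S^4(Z)))
  step 4: S(S(add(SSZ, S^4(Z))))
  step 5: S(S(S(add(SZ, S^4(Z)))))
  step 6: S(S(S(S(add(Z, S^4(Z))))))
  step 7: S^8(Z)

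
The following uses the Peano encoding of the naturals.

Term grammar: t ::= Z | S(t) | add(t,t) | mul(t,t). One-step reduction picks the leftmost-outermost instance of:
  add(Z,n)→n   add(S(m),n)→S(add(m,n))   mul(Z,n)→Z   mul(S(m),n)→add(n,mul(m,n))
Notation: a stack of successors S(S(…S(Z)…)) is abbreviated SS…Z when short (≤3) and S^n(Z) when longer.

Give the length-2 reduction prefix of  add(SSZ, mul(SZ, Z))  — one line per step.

  start: add(SSZ, mul(SZ, Z))
  [1] S(add(SZ, mul(SZ, Z)))
  [2] S(S(add(Z, mul(SZ, Z))))

Answer: after 2 steps: S(S(add(Z, mul(SZ, Z))))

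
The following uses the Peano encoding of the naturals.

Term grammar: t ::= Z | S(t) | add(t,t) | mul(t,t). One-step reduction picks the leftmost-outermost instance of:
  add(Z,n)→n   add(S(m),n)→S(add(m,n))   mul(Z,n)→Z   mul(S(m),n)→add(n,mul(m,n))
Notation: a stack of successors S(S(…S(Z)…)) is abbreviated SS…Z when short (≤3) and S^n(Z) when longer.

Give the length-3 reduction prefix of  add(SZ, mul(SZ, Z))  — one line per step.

  start: add(SZ, mul(SZ, Z))
  [1] S(add(Z, mul(SZ, Z)))
  [2] S(mul(SZ, Z))
  [3] S(add(Z, mul(Z, Z)))

Answer: after 3 steps: S(add(Z, mul(Z, Z)))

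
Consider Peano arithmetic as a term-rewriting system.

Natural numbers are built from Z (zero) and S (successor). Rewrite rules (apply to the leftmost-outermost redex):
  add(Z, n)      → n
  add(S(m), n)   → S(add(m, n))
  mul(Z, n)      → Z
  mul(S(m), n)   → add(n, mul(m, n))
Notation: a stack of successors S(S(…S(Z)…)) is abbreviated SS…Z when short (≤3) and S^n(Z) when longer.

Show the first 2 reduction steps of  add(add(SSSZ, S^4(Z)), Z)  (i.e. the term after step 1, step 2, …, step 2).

  start: add(add(SSSZ, S^4(Z)), Z)
  [1] add(S(add(SSZ, S^4(Z))), Z)
  [2] S(add(add(SSZ, S^4(Z)), Z))

Answer: after 2 steps: S(add(add(SSZ, S^4(Z)), Z))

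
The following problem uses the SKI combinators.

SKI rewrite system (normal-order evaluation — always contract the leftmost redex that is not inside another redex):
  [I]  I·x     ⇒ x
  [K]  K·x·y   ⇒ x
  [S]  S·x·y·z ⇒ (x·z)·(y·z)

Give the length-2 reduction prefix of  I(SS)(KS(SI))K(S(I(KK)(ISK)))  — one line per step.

  start: I(SS)(KS(SI))K(S(I(KK)(ISK)))
  →1  SS(KS(SI))K(S(I(KK)(ISK)))
  →2  SK(KS(SI)K)(S(I(KK)(ISK)))

Answer: after 2 steps: SK(KS(SI)K)(S(I(KK)(ISK)))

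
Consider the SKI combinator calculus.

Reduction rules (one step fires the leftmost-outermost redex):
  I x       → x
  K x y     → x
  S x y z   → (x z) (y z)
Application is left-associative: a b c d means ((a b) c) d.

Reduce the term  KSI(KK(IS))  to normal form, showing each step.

  start: KSI(KK(IS))
  →1  S(KK(IS))
  →2  SK

Answer: normal form = SK  (in 2 steps)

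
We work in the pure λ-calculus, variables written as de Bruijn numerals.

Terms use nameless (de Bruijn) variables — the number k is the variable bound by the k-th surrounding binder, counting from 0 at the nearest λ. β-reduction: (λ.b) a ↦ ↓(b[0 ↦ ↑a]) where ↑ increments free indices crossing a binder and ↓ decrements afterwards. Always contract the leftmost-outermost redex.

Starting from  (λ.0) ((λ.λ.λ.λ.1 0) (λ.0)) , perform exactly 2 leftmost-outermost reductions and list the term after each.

Answer: after 2 steps: λ.λ.λ.1 0

Reduction:
  start: (λ.0) ((λ.λ.λ.λ.1 0) (λ.0))
  →1  (λ.λ.λ.λ.1 0) (λ.0)
  →2  λ.λ.λ.1 0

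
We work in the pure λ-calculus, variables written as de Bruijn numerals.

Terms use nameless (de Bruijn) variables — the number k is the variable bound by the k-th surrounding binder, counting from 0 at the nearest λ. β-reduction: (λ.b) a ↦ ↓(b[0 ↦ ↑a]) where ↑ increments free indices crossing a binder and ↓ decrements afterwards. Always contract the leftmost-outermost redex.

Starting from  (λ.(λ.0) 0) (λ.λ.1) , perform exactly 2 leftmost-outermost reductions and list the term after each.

  start: (λ.(λ.0) 0) (λ.λ.1)
  [1] (λ.0) (λ.λ.1)
  [2] λ.λ.1

Answer: after 2 steps: λ.λ.1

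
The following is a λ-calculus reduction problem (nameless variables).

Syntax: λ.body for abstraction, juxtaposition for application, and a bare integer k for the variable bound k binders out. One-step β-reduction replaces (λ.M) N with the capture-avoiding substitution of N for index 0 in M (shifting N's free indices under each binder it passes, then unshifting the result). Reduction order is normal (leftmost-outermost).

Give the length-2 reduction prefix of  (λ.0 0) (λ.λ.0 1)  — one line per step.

Answer: after 2 steps: λ.0 (λ.λ.0 1)

Derivation:
  start: (λ.0 0) (λ.λ.0 1)
  →1  (λ.λ.0 1) (λ.λ.0 1)
  →2  λ.0 (λ.λ.0 1)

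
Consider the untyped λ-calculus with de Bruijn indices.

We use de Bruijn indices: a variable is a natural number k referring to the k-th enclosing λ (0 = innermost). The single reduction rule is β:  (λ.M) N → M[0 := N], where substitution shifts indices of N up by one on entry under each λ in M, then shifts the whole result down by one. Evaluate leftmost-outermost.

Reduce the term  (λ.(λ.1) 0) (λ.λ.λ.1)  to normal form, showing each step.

  start: (λ.(λ.1) 0) (λ.λ.λ.1)
  step 1: (λ.λ.λ.λ.1) (λ.λ.λ.1)
  step 2: λ.λ.λ.1

Answer: normal form = λ.λ.λ.1  (in 2 steps)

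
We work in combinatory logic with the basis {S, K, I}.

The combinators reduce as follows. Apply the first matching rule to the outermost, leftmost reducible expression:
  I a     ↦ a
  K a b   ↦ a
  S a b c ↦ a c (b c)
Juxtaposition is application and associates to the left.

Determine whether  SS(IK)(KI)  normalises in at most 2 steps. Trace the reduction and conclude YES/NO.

Answer: YES — reaches normal form S(KI)(K(KI)) in 2 ≤ 2 steps

Working:
  start: SS(IK)(KI)
  →1  S(KI)(IK(KI))
  →2  S(KI)(K(KI))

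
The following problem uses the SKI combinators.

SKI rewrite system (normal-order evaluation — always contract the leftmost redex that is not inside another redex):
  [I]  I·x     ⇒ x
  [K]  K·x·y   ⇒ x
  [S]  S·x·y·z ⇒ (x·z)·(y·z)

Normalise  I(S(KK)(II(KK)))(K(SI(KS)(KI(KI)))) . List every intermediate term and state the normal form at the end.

  start: I(S(KK)(II(KK)))(K(SI(KS)(KI(KI))))
  →1  S(KK)(II(KK))(K(SI(KS)(KI(KI))))
  →2  KK(K(SI(KS)(KI(KI))))(II(KK)(K(SI(KS)(KI(KI)))))
  →3  K(II(KK)(K(SI(KS)(KI(KI)))))
  →4  K(I(KK)(K(SI(KS)(KI(KI)))))
  →5  K(KK(K(SI(KS)(KI(KI)))))
  →6  KK

Answer: normal form = KK  (in 6 steps)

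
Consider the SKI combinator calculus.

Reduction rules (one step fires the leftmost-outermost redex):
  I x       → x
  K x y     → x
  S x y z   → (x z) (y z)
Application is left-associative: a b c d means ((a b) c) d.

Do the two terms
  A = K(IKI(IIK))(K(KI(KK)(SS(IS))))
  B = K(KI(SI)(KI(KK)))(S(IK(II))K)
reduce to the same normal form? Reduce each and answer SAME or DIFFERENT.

Answer: SAME — A ⇓ I, B ⇓ I

Derivation:
Term A:
  start: K(IKI(IIK))(K(KI(KK)(SS(IS))))
  step 1: IKI(IIK)
  step 2: KI(IIK)
  step 3: I

Term B:
  start: K(KI(SI)(KI(KK)))(S(IK(II))K)
  step 1: KI(SI)(KI(KK))
  step 2: I(KI(KK))
  step 3: KI(KK)
  step 4: I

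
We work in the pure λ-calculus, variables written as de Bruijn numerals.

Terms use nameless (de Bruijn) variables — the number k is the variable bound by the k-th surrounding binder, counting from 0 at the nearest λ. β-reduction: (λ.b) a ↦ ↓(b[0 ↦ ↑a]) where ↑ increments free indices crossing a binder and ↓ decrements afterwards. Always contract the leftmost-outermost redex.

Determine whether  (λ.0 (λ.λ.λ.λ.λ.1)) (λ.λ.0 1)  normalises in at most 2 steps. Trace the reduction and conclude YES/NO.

Answer: YES — reaches normal form λ.0 (λ.λ.λ.λ.λ.1) in 2 ≤ 2 steps

Working:
  start: (λ.0 (λ.λ.λ.λ.λ.1)) (λ.λ.0 1)
  step 1: (λ.λ.0 1) (λ.λ.λ.λ.λ.1)
  step 2: λ.0 (λ.λ.λ.λ.λ.1)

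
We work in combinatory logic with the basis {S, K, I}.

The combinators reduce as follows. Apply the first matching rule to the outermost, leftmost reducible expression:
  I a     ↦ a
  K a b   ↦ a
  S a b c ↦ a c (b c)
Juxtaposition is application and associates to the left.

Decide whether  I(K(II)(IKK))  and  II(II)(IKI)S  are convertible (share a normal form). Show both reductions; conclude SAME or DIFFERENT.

Answer: SAME — A ⇓ I, B ⇓ I

Working:
Term A:
  start: I(K(II)(IKK))
  →1  K(II)(IKK)
  →2  II
  →3  I

Term B:
  start: II(II)(IKI)S
  →1  I(II)(IKI)S
  →2  II(IKI)S
  →3  I(IKI)S
  →4  IKIS
  →5  KIS
  →6  I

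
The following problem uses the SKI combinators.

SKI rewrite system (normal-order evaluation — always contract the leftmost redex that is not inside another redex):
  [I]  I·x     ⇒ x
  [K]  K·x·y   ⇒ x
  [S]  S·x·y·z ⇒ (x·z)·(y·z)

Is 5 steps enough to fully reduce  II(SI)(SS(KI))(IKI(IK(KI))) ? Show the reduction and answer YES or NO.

Answer: NO — after 5 steps the term is KI(IK(KI))(SS(KI)(IKI(IK(KI)))), not yet normal

Reduction:
  start: II(SI)(SS(KI))(IKI(IK(KI)))
  →1  I(SI)(SS(KI))(IKI(IK(KI)))
  →2  SI(SS(KI))(IKI(IK(KI)))
  →3  I(IKI(IK(KI)))(SS(KI)(IKI(IK(KI))))
  →4  IKI(IK(KI))(SS(KI)(IKI(IK(KI))))
  →5  KI(IK(KI))(SS(KI)(IKI(IK(KI))))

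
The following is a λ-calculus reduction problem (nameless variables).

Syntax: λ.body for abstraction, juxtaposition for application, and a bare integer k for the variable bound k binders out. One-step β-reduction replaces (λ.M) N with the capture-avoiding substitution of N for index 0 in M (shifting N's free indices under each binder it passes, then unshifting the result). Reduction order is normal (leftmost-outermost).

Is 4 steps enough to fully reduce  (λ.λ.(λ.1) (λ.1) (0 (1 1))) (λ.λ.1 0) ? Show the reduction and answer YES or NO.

  start: (λ.λ.(λ.1) (λ.1) (0 (1 1))) (λ.λ.1 0)
  step 1: λ.(λ.1) (λ.1) (0 ((λ.λ.1 0) (λ.λ.1 0)))
  step 2: λ.0 (0 ((λ.λ.1 0) (λ.λ.1 0)))
  step 3: λ.0 (0 (λ.(λ.λ.1 0) 0))
  step 4: λ.0 (0 (λ.λ.1 0))

Answer: YES — reaches normal form λ.0 (0 (λ.λ.1 0)) in 4 ≤ 4 steps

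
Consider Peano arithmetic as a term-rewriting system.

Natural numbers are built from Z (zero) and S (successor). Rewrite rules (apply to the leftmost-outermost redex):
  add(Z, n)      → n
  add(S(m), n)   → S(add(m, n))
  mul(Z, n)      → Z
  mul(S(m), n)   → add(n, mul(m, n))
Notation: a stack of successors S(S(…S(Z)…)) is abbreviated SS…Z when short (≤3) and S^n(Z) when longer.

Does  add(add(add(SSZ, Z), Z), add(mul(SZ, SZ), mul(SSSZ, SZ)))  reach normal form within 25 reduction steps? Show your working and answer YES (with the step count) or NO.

Answer: YES — reaches normal form S^6(Z) in 25 ≤ 25 steps

Working:
  start: add(add(add(SSZ, Z), Z), add(mul(SZ, SZ), mul(SSSZ, SZ)))
  step 1: add(add(S(add(SZ, Z)), Z), add(mul(SZ, SZ), mul(SSSZ, SZ)))
  step 2: add(S(add(add(SZ, Z), Z)), add(mul(SZ, SZ), mul(SSSZ, SZ)))
  step 3: S(add(add(add(SZ, Z), Z), add(mul(SZ, SZ), mul(SSSZ, SZ))))
  step 4: S(add(add(S(add(Z, Z)), Z), add(mul(SZ, SZ), mul(SSSZ, SZ))))
  step 5: S(add(S(add(add(Z, Z), Z)), add(mul(SZ, SZ), mul(SSSZ, SZ))))
  step 6: S(S(add(add(add(Z, Z), Z), add(mul(SZ, SZ), mul(SSSZ, SZ)))))
  step 7: S(S(add(add(Z, Z), add(mul(SZ, SZ), mul(SSSZ, SZ)))))
  step 8: S(S(add(Z, add(mul(SZ, SZ), mul(SSSZ, SZ)))))
  step 9: S(S(add(mul(SZ, SZ), mul(SSSZ, SZ))))
  step 10: S(S(add(add(SZ, mul(Z, SZ)), mul(SSSZ, SZ))))
  step 11: S(S(add(S(add(Z, mul(Z, SZ))), mul(SSSZ, SZ))))
  step 12: S(S(S(add(add(Z, mul(Z, SZ)), mul(SSSZ, SZ)))))
  step 13: S(S(S(add(mul(Z, SZ), mul(SSSZ, SZ)))))
  step 14: S(S(S(add(Z, mul(SSSZ, SZ)))))
  step 15: S(S(S(mul(SSSZ, SZ))))
  step 16: S(S(S(add(SZ, mul(SSZ, SZ)))))
  step 17: S(S(S(S(add(Z, mul(SSZ, SZ))))))
  step 18: S(S(S(S(mul(SSZ, SZ)))))
  step 19: S(S(S(S(add(SZ, mul(SZ, SZ))))))
  step 20: S(S(S(S(S(add(Z, mul(SZ, SZ)))))))
  step 21: S(S(S(S(S(mul(SZ, SZ))))))
  step 22: S(S(S(S(S(add(SZ, mul(Z, SZ)))))))
  step 23: S(S(S(S(S(S(add(Z, mul(Z, SZ))))))))
  step 24: S(S(S(S(S(S(mul(Z, SZ)))))))
  step 25: S^6(Z)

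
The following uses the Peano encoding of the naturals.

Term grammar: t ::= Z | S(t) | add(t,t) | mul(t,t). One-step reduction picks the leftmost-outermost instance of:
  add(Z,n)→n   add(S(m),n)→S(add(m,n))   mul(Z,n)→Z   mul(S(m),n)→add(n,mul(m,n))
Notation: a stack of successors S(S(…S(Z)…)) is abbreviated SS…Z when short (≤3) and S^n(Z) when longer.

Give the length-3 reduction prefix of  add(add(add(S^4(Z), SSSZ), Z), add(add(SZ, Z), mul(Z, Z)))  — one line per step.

  start: add(add(add(S^4(Z), SSSZ), Z), add(add(SZ, Z), mul(Z, Z)))
  [1] add(add(S(add(SSSZ, SSSZ)), Z), add(add(SZ, Z), mul(Z, Z)))
  [2] add(S(add(add(SSSZ, SSSZ), Z)), add(add(SZ, Z), mul(Z, Z)))
  [3] S(add(add(add(SSSZ, SSSZ), Z), add(add(SZ, Z), mul(Z, Z))))

Answer: after 3 steps: S(add(add(add(SSSZ, SSSZ), Z), add(add(SZ, Z), mul(Z, Z))))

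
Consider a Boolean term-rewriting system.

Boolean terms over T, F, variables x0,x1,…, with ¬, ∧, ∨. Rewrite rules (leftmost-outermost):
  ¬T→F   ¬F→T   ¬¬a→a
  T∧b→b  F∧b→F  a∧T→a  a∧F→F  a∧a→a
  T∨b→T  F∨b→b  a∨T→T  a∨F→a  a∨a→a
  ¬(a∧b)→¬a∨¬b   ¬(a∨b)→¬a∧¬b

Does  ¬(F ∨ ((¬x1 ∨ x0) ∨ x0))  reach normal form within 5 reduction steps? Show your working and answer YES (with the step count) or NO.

Answer: NO — after 5 steps the term is (¬¬x1 ∧ ¬x0) ∧ ¬x0, not yet normal

Derivation:
  start: ¬(F ∨ ((¬x1 ∨ x0) ∨ x0))
  →1  ¬F ∧ ¬((¬x1 ∨ x0) ∨ x0)
  →2  T ∧ ¬((¬x1 ∨ x0) ∨ x0)
  →3  ¬((¬x1 ∨ x0) ∨ x0)
  →4  ¬(¬x1 ∨ x0) ∧ ¬x0
  →5  (¬¬x1 ∧ ¬x0) ∧ ¬x0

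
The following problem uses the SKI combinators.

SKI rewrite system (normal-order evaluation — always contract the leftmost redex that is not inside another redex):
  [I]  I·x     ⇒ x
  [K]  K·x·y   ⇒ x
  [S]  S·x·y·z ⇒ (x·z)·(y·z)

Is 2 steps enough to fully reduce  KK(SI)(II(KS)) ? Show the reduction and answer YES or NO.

Answer: NO — after 2 steps the term is K(I(KS)), not yet normal

Derivation:
  start: KK(SI)(II(KS))
  step 1: K(II(KS))
  step 2: K(I(KS))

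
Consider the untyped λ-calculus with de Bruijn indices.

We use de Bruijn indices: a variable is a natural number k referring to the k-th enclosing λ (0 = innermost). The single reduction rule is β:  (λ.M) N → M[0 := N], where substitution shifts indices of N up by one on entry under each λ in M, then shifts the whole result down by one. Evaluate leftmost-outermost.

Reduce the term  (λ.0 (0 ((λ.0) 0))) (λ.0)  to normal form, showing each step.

Answer: normal form = λ.0  (in 4 steps)

Working:
  start: (λ.0 (0 ((λ.0) 0))) (λ.0)
  [1] (λ.0) ((λ.0) ((λ.0) (λ.0)))
  [2] (λ.0) ((λ.0) (λ.0))
  [3] (λ.0) (λ.0)
  [4] λ.0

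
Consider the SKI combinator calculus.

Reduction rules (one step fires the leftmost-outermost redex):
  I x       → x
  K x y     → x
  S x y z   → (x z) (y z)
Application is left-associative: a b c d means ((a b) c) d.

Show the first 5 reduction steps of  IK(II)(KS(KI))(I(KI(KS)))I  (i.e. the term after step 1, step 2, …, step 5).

  start: IK(II)(KS(KI))(I(KI(KS)))I
  step 1: K(II)(KS(KI))(I(KI(KS)))I
  step 2: II(I(KI(KS)))I
  step 3: I(I(KI(KS)))I
  step 4: I(KI(KS))I
  step 5: KI(KS)I

Answer: after 5 steps: KI(KS)I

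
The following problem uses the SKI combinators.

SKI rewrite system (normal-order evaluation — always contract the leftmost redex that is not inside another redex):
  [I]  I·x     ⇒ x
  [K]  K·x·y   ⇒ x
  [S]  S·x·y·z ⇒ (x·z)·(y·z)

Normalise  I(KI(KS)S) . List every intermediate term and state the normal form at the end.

  start: I(KI(KS)S)
  step 1: KI(KS)S
  step 2: IS
  step 3: S

Answer: normal form = S  (in 3 steps)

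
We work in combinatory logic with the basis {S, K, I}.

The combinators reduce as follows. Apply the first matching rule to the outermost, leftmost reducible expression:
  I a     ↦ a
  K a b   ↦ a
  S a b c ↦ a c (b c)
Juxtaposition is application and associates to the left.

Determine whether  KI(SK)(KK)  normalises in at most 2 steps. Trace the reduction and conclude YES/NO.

Answer: YES — reaches normal form KK in 2 ≤ 2 steps

Derivation:
  start: KI(SK)(KK)
  →1  I(KK)
  →2  KK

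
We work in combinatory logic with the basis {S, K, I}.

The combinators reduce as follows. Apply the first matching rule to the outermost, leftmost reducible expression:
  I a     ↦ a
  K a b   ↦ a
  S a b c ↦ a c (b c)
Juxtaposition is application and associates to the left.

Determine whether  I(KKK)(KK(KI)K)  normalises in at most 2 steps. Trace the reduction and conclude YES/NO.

Answer: NO — after 2 steps the term is K(KK(KI)K), not yet normal

Reduction:
  start: I(KKK)(KK(KI)K)
  →1  KKK(KK(KI)K)
  →2  K(KK(KI)K)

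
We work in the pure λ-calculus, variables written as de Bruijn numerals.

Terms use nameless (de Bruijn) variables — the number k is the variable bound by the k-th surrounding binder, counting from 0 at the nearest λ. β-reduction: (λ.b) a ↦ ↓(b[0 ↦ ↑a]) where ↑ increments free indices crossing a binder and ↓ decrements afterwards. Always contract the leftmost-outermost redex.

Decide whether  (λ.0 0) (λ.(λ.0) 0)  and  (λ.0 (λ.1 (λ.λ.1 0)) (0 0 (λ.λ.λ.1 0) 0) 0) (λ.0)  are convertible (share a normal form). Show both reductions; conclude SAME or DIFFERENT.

Term A:
  start: (λ.0 0) (λ.(λ.0) 0)
  [1] (λ.(λ.0) 0) (λ.(λ.0) 0)
  [2] (λ.0) (λ.(λ.0) 0)
  [3] λ.(λ.0) 0
  [4] λ.0

Term B:
  start: (λ.0 (λ.1 (λ.λ.1 0)) (0 0 (λ.λ.λ.1 0) 0) 0) (λ.0)
  [1] (λ.0) (λ.(λ.0) (λ.λ.1 0)) ((λ.0) (λ.0) (λ.λ.λ.1 0) (λ.0)) (λ.0)
  [2] (λ.(λ.0) (λ.λ.1 0)) ((λ.0) (λ.0) (λ.λ.λ.1 0) (λ.0)) (λ.0)
  [3] (λ.0) (λ.λ.1 0) (λ.0)
  [4] (λ.λ.1 0) (λ.0)
  [5] λ.(λ.0) 0
  [6] λ.0

Answer: SAME — A ⇓ λ.0, B ⇓ λ.0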